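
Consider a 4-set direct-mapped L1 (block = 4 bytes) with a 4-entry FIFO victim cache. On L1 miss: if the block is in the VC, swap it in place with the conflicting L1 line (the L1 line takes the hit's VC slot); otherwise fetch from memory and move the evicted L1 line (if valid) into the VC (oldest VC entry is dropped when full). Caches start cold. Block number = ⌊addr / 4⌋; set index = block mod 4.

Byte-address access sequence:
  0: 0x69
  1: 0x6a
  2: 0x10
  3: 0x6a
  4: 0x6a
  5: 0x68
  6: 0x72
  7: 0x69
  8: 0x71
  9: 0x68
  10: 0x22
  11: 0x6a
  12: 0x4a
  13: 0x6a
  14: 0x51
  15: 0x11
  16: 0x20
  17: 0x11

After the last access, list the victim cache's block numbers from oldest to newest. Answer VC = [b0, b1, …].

  [0] addr=0x69 blk=26 s=2: MISS | VC []
  [1] addr=0x6a blk=26 s=2: L1-HIT | VC []
  [2] addr=0x10 blk=4 s=0: MISS | VC []
  [3] addr=0x6a blk=26 s=2: L1-HIT | VC []
  [4] addr=0x6a blk=26 s=2: L1-HIT | VC []
  [5] addr=0x68 blk=26 s=2: L1-HIT | VC []
  [6] addr=0x72 blk=28 s=0: MISS | VC [4]
  [7] addr=0x69 blk=26 s=2: L1-HIT | VC [4]
  [8] addr=0x71 blk=28 s=0: L1-HIT | VC [4]
  [9] addr=0x68 blk=26 s=2: L1-HIT | VC [4]
  [10] addr=0x22 blk=8 s=0: MISS | VC [4, 28]
  [11] addr=0x6a blk=26 s=2: L1-HIT | VC [4, 28]
  [12] addr=0x4a blk=18 s=2: MISS | VC [4, 28, 26]
  [13] addr=0x6a blk=26 s=2: VC-HIT | VC [4, 28, 18]
  [14] addr=0x51 blk=20 s=0: MISS | VC [4, 28, 18, 8]
  [15] addr=0x11 blk=4 s=0: VC-HIT | VC [20, 28, 18, 8]
  [16] addr=0x20 blk=8 s=0: VC-HIT | VC [20, 28, 18, 4]
  [17] addr=0x11 blk=4 s=0: VC-HIT | VC [20, 28, 18, 8]

VC = [20, 28, 18, 8]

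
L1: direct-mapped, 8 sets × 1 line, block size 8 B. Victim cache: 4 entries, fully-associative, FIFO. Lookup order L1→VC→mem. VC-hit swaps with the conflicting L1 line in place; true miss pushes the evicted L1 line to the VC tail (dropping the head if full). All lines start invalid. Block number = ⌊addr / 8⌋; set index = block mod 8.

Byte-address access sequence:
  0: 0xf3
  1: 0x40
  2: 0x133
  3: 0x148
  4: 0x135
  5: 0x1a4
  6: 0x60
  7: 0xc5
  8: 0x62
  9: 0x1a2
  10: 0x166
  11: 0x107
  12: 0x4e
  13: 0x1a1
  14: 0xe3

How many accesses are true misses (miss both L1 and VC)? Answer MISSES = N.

MISSES = 11

#0 0xf3→b30/s6 MISS; vc=[]
#1 0x40→b8/s0 MISS; vc=[]
#2 0x133→b38/s6 MISS; vc=[30]
#3 0x148→b41/s1 MISS; vc=[30]
#4 0x135→b38/s6 L1-HIT; vc=[30]
#5 0x1a4→b52/s4 MISS; vc=[30]
#6 0x60→b12/s4 MISS; vc=[30,52]
#7 0xc5→b24/s0 MISS; vc=[30,52,8]
#8 0x62→b12/s4 L1-HIT; vc=[30,52,8]
#9 0x1a2→b52/s4 VC-HIT; vc=[30,12,8]
#10 0x166→b44/s4 MISS; vc=[30,12,8,52]
#11 0x107→b32/s0 MISS; vc=[12,8,52,24]
#12 0x4e→b9/s1 MISS; vc=[8,52,24,41]
#13 0x1a1→b52/s4 VC-HIT; vc=[8,44,24,41]
#14 0xe3→b28/s4 MISS; vc=[44,24,41,52]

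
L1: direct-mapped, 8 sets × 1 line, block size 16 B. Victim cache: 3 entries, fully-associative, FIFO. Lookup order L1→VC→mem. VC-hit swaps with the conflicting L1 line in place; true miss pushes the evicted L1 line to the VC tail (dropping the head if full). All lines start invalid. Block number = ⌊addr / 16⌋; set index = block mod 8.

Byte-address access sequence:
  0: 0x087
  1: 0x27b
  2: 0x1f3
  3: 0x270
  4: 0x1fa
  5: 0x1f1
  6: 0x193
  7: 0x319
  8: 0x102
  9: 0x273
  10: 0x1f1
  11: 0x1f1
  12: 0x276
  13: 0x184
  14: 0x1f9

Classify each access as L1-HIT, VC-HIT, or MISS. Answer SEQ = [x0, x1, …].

SEQ = [MISS, MISS, MISS, VC-HIT, VC-HIT, L1-HIT, MISS, MISS, MISS, VC-HIT, VC-HIT, L1-HIT, VC-HIT, MISS, MISS]

0: 0x87 (blk 8, set 0) → MISS  vc=[]
1: 0x27b (blk 39, set 7) → MISS  vc=[]
2: 0x1f3 (blk 31, set 7) → MISS  vc=[39]
3: 0x270 (blk 39, set 7) → VC-HIT  vc=[31]
4: 0x1fa (blk 31, set 7) → VC-HIT  vc=[39]
5: 0x1f1 (blk 31, set 7) → L1-HIT  vc=[39]
6: 0x193 (blk 25, set 1) → MISS  vc=[39]
7: 0x319 (blk 49, set 1) → MISS  vc=[39, 25]
8: 0x102 (blk 16, set 0) → MISS  vc=[39, 25, 8]
9: 0x273 (blk 39, set 7) → VC-HIT  vc=[31, 25, 8]
10: 0x1f1 (blk 31, set 7) → VC-HIT  vc=[39, 25, 8]
11: 0x1f1 (blk 31, set 7) → L1-HIT  vc=[39, 25, 8]
12: 0x276 (blk 39, set 7) → VC-HIT  vc=[31, 25, 8]
13: 0x184 (blk 24, set 0) → MISS  vc=[25, 8, 16]
14: 0x1f9 (blk 31, set 7) → MISS  vc=[8, 16, 39]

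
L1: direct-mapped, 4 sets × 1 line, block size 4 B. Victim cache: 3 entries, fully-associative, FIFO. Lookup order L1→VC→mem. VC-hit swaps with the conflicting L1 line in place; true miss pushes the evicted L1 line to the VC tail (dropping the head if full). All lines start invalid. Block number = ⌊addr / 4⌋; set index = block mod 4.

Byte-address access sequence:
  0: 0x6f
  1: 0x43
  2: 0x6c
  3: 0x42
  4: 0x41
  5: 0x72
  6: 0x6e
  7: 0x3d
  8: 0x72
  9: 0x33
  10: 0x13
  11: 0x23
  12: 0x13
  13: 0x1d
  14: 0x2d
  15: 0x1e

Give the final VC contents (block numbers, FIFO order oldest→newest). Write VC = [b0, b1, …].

VC = [8, 15, 11]

0: 0x6f (blk 27, set 3) → MISS  vc=[]
1: 0x43 (blk 16, set 0) → MISS  vc=[]
2: 0x6c (blk 27, set 3) → L1-HIT  vc=[]
3: 0x42 (blk 16, set 0) → L1-HIT  vc=[]
4: 0x41 (blk 16, set 0) → L1-HIT  vc=[]
5: 0x72 (blk 28, set 0) → MISS  vc=[16]
6: 0x6e (blk 27, set 3) → L1-HIT  vc=[16]
7: 0x3d (blk 15, set 3) → MISS  vc=[16, 27]
8: 0x72 (blk 28, set 0) → L1-HIT  vc=[16, 27]
9: 0x33 (blk 12, set 0) → MISS  vc=[16, 27, 28]
10: 0x13 (blk 4, set 0) → MISS  vc=[27, 28, 12]
11: 0x23 (blk 8, set 0) → MISS  vc=[28, 12, 4]
12: 0x13 (blk 4, set 0) → VC-HIT  vc=[28, 12, 8]
13: 0x1d (blk 7, set 3) → MISS  vc=[12, 8, 15]
14: 0x2d (blk 11, set 3) → MISS  vc=[8, 15, 7]
15: 0x1e (blk 7, set 3) → VC-HIT  vc=[8, 15, 11]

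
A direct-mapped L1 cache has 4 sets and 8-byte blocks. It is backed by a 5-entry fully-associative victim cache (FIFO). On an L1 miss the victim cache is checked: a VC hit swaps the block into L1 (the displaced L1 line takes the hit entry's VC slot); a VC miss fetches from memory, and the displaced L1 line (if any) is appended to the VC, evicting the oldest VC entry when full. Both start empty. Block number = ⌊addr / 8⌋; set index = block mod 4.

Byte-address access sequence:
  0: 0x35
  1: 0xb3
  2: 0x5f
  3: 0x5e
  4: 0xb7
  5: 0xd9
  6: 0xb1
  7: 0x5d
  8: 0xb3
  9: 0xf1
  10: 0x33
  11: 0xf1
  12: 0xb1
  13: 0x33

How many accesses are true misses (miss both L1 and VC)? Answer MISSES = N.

MISSES = 5

#0 0x35→b6/s2 MISS; vc=[]
#1 0xb3→b22/s2 MISS; vc=[6]
#2 0x5f→b11/s3 MISS; vc=[6]
#3 0x5e→b11/s3 L1-HIT; vc=[6]
#4 0xb7→b22/s2 L1-HIT; vc=[6]
#5 0xd9→b27/s3 MISS; vc=[6,11]
#6 0xb1→b22/s2 L1-HIT; vc=[6,11]
#7 0x5d→b11/s3 VC-HIT; vc=[6,27]
#8 0xb3→b22/s2 L1-HIT; vc=[6,27]
#9 0xf1→b30/s2 MISS; vc=[6,27,22]
#10 0x33→b6/s2 VC-HIT; vc=[30,27,22]
#11 0xf1→b30/s2 VC-HIT; vc=[6,27,22]
#12 0xb1→b22/s2 VC-HIT; vc=[6,27,30]
#13 0x33→b6/s2 VC-HIT; vc=[22,27,30]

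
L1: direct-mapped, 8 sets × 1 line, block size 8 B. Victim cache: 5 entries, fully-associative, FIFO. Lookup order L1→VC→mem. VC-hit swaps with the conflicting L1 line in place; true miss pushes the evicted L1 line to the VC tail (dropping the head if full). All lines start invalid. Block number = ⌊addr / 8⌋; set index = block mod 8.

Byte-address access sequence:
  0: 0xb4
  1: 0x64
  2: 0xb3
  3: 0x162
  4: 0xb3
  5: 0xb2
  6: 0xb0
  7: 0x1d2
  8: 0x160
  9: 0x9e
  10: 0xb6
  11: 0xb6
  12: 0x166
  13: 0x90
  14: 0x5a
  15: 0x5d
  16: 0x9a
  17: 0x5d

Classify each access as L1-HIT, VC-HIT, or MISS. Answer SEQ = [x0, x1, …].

SEQ = [MISS, MISS, L1-HIT, MISS, L1-HIT, L1-HIT, L1-HIT, MISS, L1-HIT, MISS, L1-HIT, L1-HIT, L1-HIT, MISS, MISS, L1-HIT, VC-HIT, VC-HIT]

  [0] addr=0xb4 blk=22 s=6: MISS | VC []
  [1] addr=0x64 blk=12 s=4: MISS | VC []
  [2] addr=0xb3 blk=22 s=6: L1-HIT | VC []
  [3] addr=0x162 blk=44 s=4: MISS | VC [12]
  [4] addr=0xb3 blk=22 s=6: L1-HIT | VC [12]
  [5] addr=0xb2 blk=22 s=6: L1-HIT | VC [12]
  [6] addr=0xb0 blk=22 s=6: L1-HIT | VC [12]
  [7] addr=0x1d2 blk=58 s=2: MISS | VC [12]
  [8] addr=0x160 blk=44 s=4: L1-HIT | VC [12]
  [9] addr=0x9e blk=19 s=3: MISS | VC [12]
  [10] addr=0xb6 blk=22 s=6: L1-HIT | VC [12]
  [11] addr=0xb6 blk=22 s=6: L1-HIT | VC [12]
  [12] addr=0x166 blk=44 s=4: L1-HIT | VC [12]
  [13] addr=0x90 blk=18 s=2: MISS | VC [12, 58]
  [14] addr=0x5a blk=11 s=3: MISS | VC [12, 58, 19]
  [15] addr=0x5d blk=11 s=3: L1-HIT | VC [12, 58, 19]
  [16] addr=0x9a blk=19 s=3: VC-HIT | VC [12, 58, 11]
  [17] addr=0x5d blk=11 s=3: VC-HIT | VC [12, 58, 19]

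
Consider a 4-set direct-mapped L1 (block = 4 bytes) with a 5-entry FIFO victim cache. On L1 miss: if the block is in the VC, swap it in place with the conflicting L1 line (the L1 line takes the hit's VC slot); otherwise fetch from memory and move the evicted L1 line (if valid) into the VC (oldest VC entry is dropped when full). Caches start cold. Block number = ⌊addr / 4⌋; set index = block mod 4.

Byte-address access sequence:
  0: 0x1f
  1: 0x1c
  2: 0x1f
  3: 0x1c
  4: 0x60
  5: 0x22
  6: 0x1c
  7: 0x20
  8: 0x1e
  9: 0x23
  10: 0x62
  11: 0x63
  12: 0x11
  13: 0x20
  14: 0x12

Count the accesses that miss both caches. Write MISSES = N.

0: 0x1f (blk 7, set 3) → MISS  vc=[]
1: 0x1c (blk 7, set 3) → L1-HIT  vc=[]
2: 0x1f (blk 7, set 3) → L1-HIT  vc=[]
3: 0x1c (blk 7, set 3) → L1-HIT  vc=[]
4: 0x60 (blk 24, set 0) → MISS  vc=[]
5: 0x22 (blk 8, set 0) → MISS  vc=[24]
6: 0x1c (blk 7, set 3) → L1-HIT  vc=[24]
7: 0x20 (blk 8, set 0) → L1-HIT  vc=[24]
8: 0x1e (blk 7, set 3) → L1-HIT  vc=[24]
9: 0x23 (blk 8, set 0) → L1-HIT  vc=[24]
10: 0x62 (blk 24, set 0) → VC-HIT  vc=[8]
11: 0x63 (blk 24, set 0) → L1-HIT  vc=[8]
12: 0x11 (blk 4, set 0) → MISS  vc=[8, 24]
13: 0x20 (blk 8, set 0) → VC-HIT  vc=[4, 24]
14: 0x12 (blk 4, set 0) → VC-HIT  vc=[8, 24]

MISSES = 4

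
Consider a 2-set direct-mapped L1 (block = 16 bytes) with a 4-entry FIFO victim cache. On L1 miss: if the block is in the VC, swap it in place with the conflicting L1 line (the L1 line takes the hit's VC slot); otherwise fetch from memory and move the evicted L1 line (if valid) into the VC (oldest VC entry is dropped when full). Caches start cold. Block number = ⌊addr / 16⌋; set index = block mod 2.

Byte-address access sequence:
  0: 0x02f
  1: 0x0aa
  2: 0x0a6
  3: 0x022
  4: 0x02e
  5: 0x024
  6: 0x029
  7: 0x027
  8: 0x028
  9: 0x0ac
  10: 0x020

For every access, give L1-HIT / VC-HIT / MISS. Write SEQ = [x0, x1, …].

SEQ = [MISS, MISS, L1-HIT, VC-HIT, L1-HIT, L1-HIT, L1-HIT, L1-HIT, L1-HIT, VC-HIT, VC-HIT]

  [0] addr=0x2f blk=2 s=0: MISS | VC []
  [1] addr=0xaa blk=10 s=0: MISS | VC [2]
  [2] addr=0xa6 blk=10 s=0: L1-HIT | VC [2]
  [3] addr=0x22 blk=2 s=0: VC-HIT | VC [10]
  [4] addr=0x2e blk=2 s=0: L1-HIT | VC [10]
  [5] addr=0x24 blk=2 s=0: L1-HIT | VC [10]
  [6] addr=0x29 blk=2 s=0: L1-HIT | VC [10]
  [7] addr=0x27 blk=2 s=0: L1-HIT | VC [10]
  [8] addr=0x28 blk=2 s=0: L1-HIT | VC [10]
  [9] addr=0xac blk=10 s=0: VC-HIT | VC [2]
  [10] addr=0x20 blk=2 s=0: VC-HIT | VC [10]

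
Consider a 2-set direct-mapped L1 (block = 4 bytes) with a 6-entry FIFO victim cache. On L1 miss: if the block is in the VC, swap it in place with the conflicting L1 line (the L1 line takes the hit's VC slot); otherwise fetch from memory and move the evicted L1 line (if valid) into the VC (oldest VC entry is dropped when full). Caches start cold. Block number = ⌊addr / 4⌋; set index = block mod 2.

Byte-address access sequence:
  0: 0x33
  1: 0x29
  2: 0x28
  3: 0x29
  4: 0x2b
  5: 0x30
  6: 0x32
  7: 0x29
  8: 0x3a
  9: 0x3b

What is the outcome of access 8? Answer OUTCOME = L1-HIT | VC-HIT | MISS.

0: 0x33 (blk 12, set 0) → MISS  vc=[]
1: 0x29 (blk 10, set 0) → MISS  vc=[12]
2: 0x28 (blk 10, set 0) → L1-HIT  vc=[12]
3: 0x29 (blk 10, set 0) → L1-HIT  vc=[12]
4: 0x2b (blk 10, set 0) → L1-HIT  vc=[12]
5: 0x30 (blk 12, set 0) → VC-HIT  vc=[10]
6: 0x32 (blk 12, set 0) → L1-HIT  vc=[10]
7: 0x29 (blk 10, set 0) → VC-HIT  vc=[12]
8: 0x3a (blk 14, set 0) → MISS  vc=[12, 10]
9: 0x3b (blk 14, set 0) → L1-HIT  vc=[12, 10]

OUTCOME = MISS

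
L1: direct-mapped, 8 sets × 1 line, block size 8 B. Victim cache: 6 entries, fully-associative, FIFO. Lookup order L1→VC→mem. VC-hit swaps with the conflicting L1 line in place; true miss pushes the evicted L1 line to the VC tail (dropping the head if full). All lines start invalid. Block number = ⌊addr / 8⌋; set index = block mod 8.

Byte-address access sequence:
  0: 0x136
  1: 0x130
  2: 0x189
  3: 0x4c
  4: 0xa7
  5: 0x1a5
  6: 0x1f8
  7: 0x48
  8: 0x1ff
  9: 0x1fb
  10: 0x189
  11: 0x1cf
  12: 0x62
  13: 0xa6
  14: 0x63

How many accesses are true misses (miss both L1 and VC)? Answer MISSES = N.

#0 0x136→b38/s6 MISS; vc=[]
#1 0x130→b38/s6 L1-HIT; vc=[]
#2 0x189→b49/s1 MISS; vc=[]
#3 0x4c→b9/s1 MISS; vc=[49]
#4 0xa7→b20/s4 MISS; vc=[49]
#5 0x1a5→b52/s4 MISS; vc=[49,20]
#6 0x1f8→b63/s7 MISS; vc=[49,20]
#7 0x48→b9/s1 L1-HIT; vc=[49,20]
#8 0x1ff→b63/s7 L1-HIT; vc=[49,20]
#9 0x1fb→b63/s7 L1-HIT; vc=[49,20]
#10 0x189→b49/s1 VC-HIT; vc=[9,20]
#11 0x1cf→b57/s1 MISS; vc=[9,20,49]
#12 0x62→b12/s4 MISS; vc=[9,20,49,52]
#13 0xa6→b20/s4 VC-HIT; vc=[9,12,49,52]
#14 0x63→b12/s4 VC-HIT; vc=[9,20,49,52]

MISSES = 8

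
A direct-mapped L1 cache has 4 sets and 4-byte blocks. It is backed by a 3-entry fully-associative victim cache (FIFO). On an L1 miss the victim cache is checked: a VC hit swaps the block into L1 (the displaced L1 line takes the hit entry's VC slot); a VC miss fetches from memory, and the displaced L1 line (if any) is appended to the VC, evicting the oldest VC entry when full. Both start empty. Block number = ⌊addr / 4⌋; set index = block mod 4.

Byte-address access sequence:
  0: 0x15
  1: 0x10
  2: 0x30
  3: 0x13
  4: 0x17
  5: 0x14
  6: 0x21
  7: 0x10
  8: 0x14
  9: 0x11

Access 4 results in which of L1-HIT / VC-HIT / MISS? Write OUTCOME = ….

  [0] addr=0x15 blk=5 s=1: MISS | VC []
  [1] addr=0x10 blk=4 s=0: MISS | VC []
  [2] addr=0x30 blk=12 s=0: MISS | VC [4]
  [3] addr=0x13 blk=4 s=0: VC-HIT | VC [12]
  [4] addr=0x17 blk=5 s=1: L1-HIT | VC [12]
  [5] addr=0x14 blk=5 s=1: L1-HIT | VC [12]
  [6] addr=0x21 blk=8 s=0: MISS | VC [12, 4]
  [7] addr=0x10 blk=4 s=0: VC-HIT | VC [12, 8]
  [8] addr=0x14 blk=5 s=1: L1-HIT | VC [12, 8]
  [9] addr=0x11 blk=4 s=0: L1-HIT | VC [12, 8]

OUTCOME = L1-HIT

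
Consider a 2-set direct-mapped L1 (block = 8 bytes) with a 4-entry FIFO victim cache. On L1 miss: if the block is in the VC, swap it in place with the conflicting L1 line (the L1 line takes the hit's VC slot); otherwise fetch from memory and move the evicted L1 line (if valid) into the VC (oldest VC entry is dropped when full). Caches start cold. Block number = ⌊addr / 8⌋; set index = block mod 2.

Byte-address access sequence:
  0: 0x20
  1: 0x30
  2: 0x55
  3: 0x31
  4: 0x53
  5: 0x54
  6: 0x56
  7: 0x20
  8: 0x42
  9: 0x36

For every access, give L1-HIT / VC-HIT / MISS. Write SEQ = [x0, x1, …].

#0 0x20→b4/s0 MISS; vc=[]
#1 0x30→b6/s0 MISS; vc=[4]
#2 0x55→b10/s0 MISS; vc=[4,6]
#3 0x31→b6/s0 VC-HIT; vc=[4,10]
#4 0x53→b10/s0 VC-HIT; vc=[4,6]
#5 0x54→b10/s0 L1-HIT; vc=[4,6]
#6 0x56→b10/s0 L1-HIT; vc=[4,6]
#7 0x20→b4/s0 VC-HIT; vc=[10,6]
#8 0x42→b8/s0 MISS; vc=[10,6,4]
#9 0x36→b6/s0 VC-HIT; vc=[10,8,4]

SEQ = [MISS, MISS, MISS, VC-HIT, VC-HIT, L1-HIT, L1-HIT, VC-HIT, MISS, VC-HIT]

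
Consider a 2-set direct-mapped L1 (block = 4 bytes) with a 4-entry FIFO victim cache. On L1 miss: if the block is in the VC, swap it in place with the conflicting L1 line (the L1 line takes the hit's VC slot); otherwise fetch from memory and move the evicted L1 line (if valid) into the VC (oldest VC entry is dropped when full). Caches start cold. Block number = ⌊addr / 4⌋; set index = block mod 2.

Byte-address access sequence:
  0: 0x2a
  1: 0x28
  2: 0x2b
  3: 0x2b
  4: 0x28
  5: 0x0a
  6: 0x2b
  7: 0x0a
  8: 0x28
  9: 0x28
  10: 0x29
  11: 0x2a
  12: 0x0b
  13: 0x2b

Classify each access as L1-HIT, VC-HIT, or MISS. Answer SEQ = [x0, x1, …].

  [0] addr=0x2a blk=10 s=0: MISS | VC []
  [1] addr=0x28 blk=10 s=0: L1-HIT | VC []
  [2] addr=0x2b blk=10 s=0: L1-HIT | VC []
  [3] addr=0x2b blk=10 s=0: L1-HIT | VC []
  [4] addr=0x28 blk=10 s=0: L1-HIT | VC []
  [5] addr=0xa blk=2 s=0: MISS | VC [10]
  [6] addr=0x2b blk=10 s=0: VC-HIT | VC [2]
  [7] addr=0xa blk=2 s=0: VC-HIT | VC [10]
  [8] addr=0x28 blk=10 s=0: VC-HIT | VC [2]
  [9] addr=0x28 blk=10 s=0: L1-HIT | VC [2]
  [10] addr=0x29 blk=10 s=0: L1-HIT | VC [2]
  [11] addr=0x2a blk=10 s=0: L1-HIT | VC [2]
  [12] addr=0xb blk=2 s=0: VC-HIT | VC [10]
  [13] addr=0x2b blk=10 s=0: VC-HIT | VC [2]

SEQ = [MISS, L1-HIT, L1-HIT, L1-HIT, L1-HIT, MISS, VC-HIT, VC-HIT, VC-HIT, L1-HIT, L1-HIT, L1-HIT, VC-HIT, VC-HIT]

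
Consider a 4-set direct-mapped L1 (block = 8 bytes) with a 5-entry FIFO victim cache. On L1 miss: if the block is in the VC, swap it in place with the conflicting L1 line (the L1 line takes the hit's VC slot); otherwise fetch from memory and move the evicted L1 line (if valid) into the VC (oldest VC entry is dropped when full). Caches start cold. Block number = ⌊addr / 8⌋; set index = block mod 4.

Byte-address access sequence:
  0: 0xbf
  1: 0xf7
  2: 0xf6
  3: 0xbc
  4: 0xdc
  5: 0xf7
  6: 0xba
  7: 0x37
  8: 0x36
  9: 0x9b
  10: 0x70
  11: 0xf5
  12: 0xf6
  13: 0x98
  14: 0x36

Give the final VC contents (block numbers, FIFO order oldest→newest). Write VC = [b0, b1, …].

  [0] addr=0xbf blk=23 s=3: MISS | VC []
  [1] addr=0xf7 blk=30 s=2: MISS | VC []
  [2] addr=0xf6 blk=30 s=2: L1-HIT | VC []
  [3] addr=0xbc blk=23 s=3: L1-HIT | VC []
  [4] addr=0xdc blk=27 s=3: MISS | VC [23]
  [5] addr=0xf7 blk=30 s=2: L1-HIT | VC [23]
  [6] addr=0xba blk=23 s=3: VC-HIT | VC [27]
  [7] addr=0x37 blk=6 s=2: MISS | VC [27, 30]
  [8] addr=0x36 blk=6 s=2: L1-HIT | VC [27, 30]
  [9] addr=0x9b blk=19 s=3: MISS | VC [27, 30, 23]
  [10] addr=0x70 blk=14 s=2: MISS | VC [27, 30, 23, 6]
  [11] addr=0xf5 blk=30 s=2: VC-HIT | VC [27, 14, 23, 6]
  [12] addr=0xf6 blk=30 s=2: L1-HIT | VC [27, 14, 23, 6]
  [13] addr=0x98 blk=19 s=3: L1-HIT | VC [27, 14, 23, 6]
  [14] addr=0x36 blk=6 s=2: VC-HIT | VC [27, 14, 23, 30]

VC = [27, 14, 23, 30]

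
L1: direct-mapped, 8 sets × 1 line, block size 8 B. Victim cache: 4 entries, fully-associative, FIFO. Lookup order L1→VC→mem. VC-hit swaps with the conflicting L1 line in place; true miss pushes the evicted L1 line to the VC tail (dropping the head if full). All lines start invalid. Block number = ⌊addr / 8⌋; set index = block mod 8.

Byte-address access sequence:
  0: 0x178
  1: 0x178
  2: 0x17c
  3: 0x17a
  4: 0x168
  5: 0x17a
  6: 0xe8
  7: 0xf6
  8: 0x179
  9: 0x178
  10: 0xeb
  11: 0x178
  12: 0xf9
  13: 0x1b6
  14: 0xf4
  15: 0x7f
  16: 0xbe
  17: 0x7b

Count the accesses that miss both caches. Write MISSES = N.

MISSES = 8

0: 0x178 (blk 47, set 7) → MISS  vc=[]
1: 0x178 (blk 47, set 7) → L1-HIT  vc=[]
2: 0x17c (blk 47, set 7) → L1-HIT  vc=[]
3: 0x17a (blk 47, set 7) → L1-HIT  vc=[]
4: 0x168 (blk 45, set 5) → MISS  vc=[]
5: 0x17a (blk 47, set 7) → L1-HIT  vc=[]
6: 0xe8 (blk 29, set 5) → MISS  vc=[45]
7: 0xf6 (blk 30, set 6) → MISS  vc=[45]
8: 0x179 (blk 47, set 7) → L1-HIT  vc=[45]
9: 0x178 (blk 47, set 7) → L1-HIT  vc=[45]
10: 0xeb (blk 29, set 5) → L1-HIT  vc=[45]
11: 0x178 (blk 47, set 7) → L1-HIT  vc=[45]
12: 0xf9 (blk 31, set 7) → MISS  vc=[45, 47]
13: 0x1b6 (blk 54, set 6) → MISS  vc=[45, 47, 30]
14: 0xf4 (blk 30, set 6) → VC-HIT  vc=[45, 47, 54]
15: 0x7f (blk 15, set 7) → MISS  vc=[45, 47, 54, 31]
16: 0xbe (blk 23, set 7) → MISS  vc=[47, 54, 31, 15]
17: 0x7b (blk 15, set 7) → VC-HIT  vc=[47, 54, 31, 23]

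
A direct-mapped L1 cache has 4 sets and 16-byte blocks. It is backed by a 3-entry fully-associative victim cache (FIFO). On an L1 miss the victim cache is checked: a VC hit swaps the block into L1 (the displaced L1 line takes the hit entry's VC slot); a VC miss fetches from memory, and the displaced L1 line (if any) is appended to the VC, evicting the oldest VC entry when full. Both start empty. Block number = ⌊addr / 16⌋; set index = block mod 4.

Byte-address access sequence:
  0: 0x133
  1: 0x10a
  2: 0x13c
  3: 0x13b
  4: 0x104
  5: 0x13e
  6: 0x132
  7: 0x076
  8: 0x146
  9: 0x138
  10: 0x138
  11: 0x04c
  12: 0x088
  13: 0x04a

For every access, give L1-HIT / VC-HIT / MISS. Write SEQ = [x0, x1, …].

SEQ = [MISS, MISS, L1-HIT, L1-HIT, L1-HIT, L1-HIT, L1-HIT, MISS, MISS, VC-HIT, L1-HIT, MISS, MISS, VC-HIT]

0: 0x133 (blk 19, set 3) → MISS  vc=[]
1: 0x10a (blk 16, set 0) → MISS  vc=[]
2: 0x13c (blk 19, set 3) → L1-HIT  vc=[]
3: 0x13b (blk 19, set 3) → L1-HIT  vc=[]
4: 0x104 (blk 16, set 0) → L1-HIT  vc=[]
5: 0x13e (blk 19, set 3) → L1-HIT  vc=[]
6: 0x132 (blk 19, set 3) → L1-HIT  vc=[]
7: 0x76 (blk 7, set 3) → MISS  vc=[19]
8: 0x146 (blk 20, set 0) → MISS  vc=[19, 16]
9: 0x138 (blk 19, set 3) → VC-HIT  vc=[7, 16]
10: 0x138 (blk 19, set 3) → L1-HIT  vc=[7, 16]
11: 0x4c (blk 4, set 0) → MISS  vc=[7, 16, 20]
12: 0x88 (blk 8, set 0) → MISS  vc=[16, 20, 4]
13: 0x4a (blk 4, set 0) → VC-HIT  vc=[16, 20, 8]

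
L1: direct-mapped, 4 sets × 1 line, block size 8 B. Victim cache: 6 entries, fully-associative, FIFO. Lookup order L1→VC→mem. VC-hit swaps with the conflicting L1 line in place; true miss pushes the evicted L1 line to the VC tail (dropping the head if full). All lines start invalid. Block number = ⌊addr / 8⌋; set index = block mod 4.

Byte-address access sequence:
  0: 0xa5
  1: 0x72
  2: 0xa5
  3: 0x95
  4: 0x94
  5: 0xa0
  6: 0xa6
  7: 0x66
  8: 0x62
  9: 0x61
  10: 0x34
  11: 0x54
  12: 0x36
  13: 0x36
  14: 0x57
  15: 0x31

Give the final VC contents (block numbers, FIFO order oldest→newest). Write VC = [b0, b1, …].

VC = [14, 20, 18, 10]

0: 0xa5 (blk 20, set 0) → MISS  vc=[]
1: 0x72 (blk 14, set 2) → MISS  vc=[]
2: 0xa5 (blk 20, set 0) → L1-HIT  vc=[]
3: 0x95 (blk 18, set 2) → MISS  vc=[14]
4: 0x94 (blk 18, set 2) → L1-HIT  vc=[14]
5: 0xa0 (blk 20, set 0) → L1-HIT  vc=[14]
6: 0xa6 (blk 20, set 0) → L1-HIT  vc=[14]
7: 0x66 (blk 12, set 0) → MISS  vc=[14, 20]
8: 0x62 (blk 12, set 0) → L1-HIT  vc=[14, 20]
9: 0x61 (blk 12, set 0) → L1-HIT  vc=[14, 20]
10: 0x34 (blk 6, set 2) → MISS  vc=[14, 20, 18]
11: 0x54 (blk 10, set 2) → MISS  vc=[14, 20, 18, 6]
12: 0x36 (blk 6, set 2) → VC-HIT  vc=[14, 20, 18, 10]
13: 0x36 (blk 6, set 2) → L1-HIT  vc=[14, 20, 18, 10]
14: 0x57 (blk 10, set 2) → VC-HIT  vc=[14, 20, 18, 6]
15: 0x31 (blk 6, set 2) → VC-HIT  vc=[14, 20, 18, 10]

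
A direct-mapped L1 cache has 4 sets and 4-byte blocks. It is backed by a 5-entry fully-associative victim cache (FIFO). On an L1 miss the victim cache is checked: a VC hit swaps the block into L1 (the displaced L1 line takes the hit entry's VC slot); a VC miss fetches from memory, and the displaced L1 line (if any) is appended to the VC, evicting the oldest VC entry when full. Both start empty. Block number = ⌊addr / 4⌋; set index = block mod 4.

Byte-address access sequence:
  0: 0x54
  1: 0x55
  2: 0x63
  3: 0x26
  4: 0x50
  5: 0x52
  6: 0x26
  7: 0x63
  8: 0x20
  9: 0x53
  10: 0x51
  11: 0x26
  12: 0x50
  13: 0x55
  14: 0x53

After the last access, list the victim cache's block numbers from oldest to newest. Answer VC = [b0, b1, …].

  [0] addr=0x54 blk=21 s=1: MISS | VC []
  [1] addr=0x55 blk=21 s=1: L1-HIT | VC []
  [2] addr=0x63 blk=24 s=0: MISS | VC []
  [3] addr=0x26 blk=9 s=1: MISS | VC [21]
  [4] addr=0x50 blk=20 s=0: MISS | VC [21, 24]
  [5] addr=0x52 blk=20 s=0: L1-HIT | VC [21, 24]
  [6] addr=0x26 blk=9 s=1: L1-HIT | VC [21, 24]
  [7] addr=0x63 blk=24 s=0: VC-HIT | VC [21, 20]
  [8] addr=0x20 blk=8 s=0: MISS | VC [21, 20, 24]
  [9] addr=0x53 blk=20 s=0: VC-HIT | VC [21, 8, 24]
  [10] addr=0x51 blk=20 s=0: L1-HIT | VC [21, 8, 24]
  [11] addr=0x26 blk=9 s=1: L1-HIT | VC [21, 8, 24]
  [12] addr=0x50 blk=20 s=0: L1-HIT | VC [21, 8, 24]
  [13] addr=0x55 blk=21 s=1: VC-HIT | VC [9, 8, 24]
  [14] addr=0x53 blk=20 s=0: L1-HIT | VC [9, 8, 24]

VC = [9, 8, 24]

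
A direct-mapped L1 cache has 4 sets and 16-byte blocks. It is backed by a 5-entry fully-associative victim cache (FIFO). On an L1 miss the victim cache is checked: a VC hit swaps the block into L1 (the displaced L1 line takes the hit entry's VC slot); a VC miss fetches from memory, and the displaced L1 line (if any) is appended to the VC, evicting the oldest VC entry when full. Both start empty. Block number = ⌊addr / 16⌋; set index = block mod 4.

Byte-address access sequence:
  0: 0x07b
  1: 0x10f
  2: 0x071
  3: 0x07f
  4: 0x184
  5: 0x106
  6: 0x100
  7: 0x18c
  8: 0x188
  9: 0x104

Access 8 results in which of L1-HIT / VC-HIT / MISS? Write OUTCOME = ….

0: 0x7b (blk 7, set 3) → MISS  vc=[]
1: 0x10f (blk 16, set 0) → MISS  vc=[]
2: 0x71 (blk 7, set 3) → L1-HIT  vc=[]
3: 0x7f (blk 7, set 3) → L1-HIT  vc=[]
4: 0x184 (blk 24, set 0) → MISS  vc=[16]
5: 0x106 (blk 16, set 0) → VC-HIT  vc=[24]
6: 0x100 (blk 16, set 0) → L1-HIT  vc=[24]
7: 0x18c (blk 24, set 0) → VC-HIT  vc=[16]
8: 0x188 (blk 24, set 0) → L1-HIT  vc=[16]
9: 0x104 (blk 16, set 0) → VC-HIT  vc=[24]

OUTCOME = L1-HIT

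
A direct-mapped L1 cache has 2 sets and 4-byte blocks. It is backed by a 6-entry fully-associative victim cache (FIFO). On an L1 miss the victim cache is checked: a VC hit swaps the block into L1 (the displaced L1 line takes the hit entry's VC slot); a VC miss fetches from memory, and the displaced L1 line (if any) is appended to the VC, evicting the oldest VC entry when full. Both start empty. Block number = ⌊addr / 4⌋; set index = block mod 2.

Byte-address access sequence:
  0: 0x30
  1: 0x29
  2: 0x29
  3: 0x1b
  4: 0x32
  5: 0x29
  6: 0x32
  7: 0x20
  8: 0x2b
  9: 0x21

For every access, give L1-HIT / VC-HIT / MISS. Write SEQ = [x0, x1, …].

SEQ = [MISS, MISS, L1-HIT, MISS, VC-HIT, VC-HIT, VC-HIT, MISS, VC-HIT, VC-HIT]

#0 0x30→b12/s0 MISS; vc=[]
#1 0x29→b10/s0 MISS; vc=[12]
#2 0x29→b10/s0 L1-HIT; vc=[12]
#3 0x1b→b6/s0 MISS; vc=[12,10]
#4 0x32→b12/s0 VC-HIT; vc=[6,10]
#5 0x29→b10/s0 VC-HIT; vc=[6,12]
#6 0x32→b12/s0 VC-HIT; vc=[6,10]
#7 0x20→b8/s0 MISS; vc=[6,10,12]
#8 0x2b→b10/s0 VC-HIT; vc=[6,8,12]
#9 0x21→b8/s0 VC-HIT; vc=[6,10,12]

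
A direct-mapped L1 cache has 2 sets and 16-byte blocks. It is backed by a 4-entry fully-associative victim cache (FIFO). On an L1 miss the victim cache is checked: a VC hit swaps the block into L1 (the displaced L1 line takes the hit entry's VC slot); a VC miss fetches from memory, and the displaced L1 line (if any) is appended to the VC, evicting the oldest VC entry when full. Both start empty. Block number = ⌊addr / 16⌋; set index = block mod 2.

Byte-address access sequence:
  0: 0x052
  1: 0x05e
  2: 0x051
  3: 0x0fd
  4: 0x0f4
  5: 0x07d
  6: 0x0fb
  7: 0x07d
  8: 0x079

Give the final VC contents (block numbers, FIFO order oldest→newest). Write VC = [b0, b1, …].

VC = [5, 15]

0: 0x52 (blk 5, set 1) → MISS  vc=[]
1: 0x5e (blk 5, set 1) → L1-HIT  vc=[]
2: 0x51 (blk 5, set 1) → L1-HIT  vc=[]
3: 0xfd (blk 15, set 1) → MISS  vc=[5]
4: 0xf4 (blk 15, set 1) → L1-HIT  vc=[5]
5: 0x7d (blk 7, set 1) → MISS  vc=[5, 15]
6: 0xfb (blk 15, set 1) → VC-HIT  vc=[5, 7]
7: 0x7d (blk 7, set 1) → VC-HIT  vc=[5, 15]
8: 0x79 (blk 7, set 1) → L1-HIT  vc=[5, 15]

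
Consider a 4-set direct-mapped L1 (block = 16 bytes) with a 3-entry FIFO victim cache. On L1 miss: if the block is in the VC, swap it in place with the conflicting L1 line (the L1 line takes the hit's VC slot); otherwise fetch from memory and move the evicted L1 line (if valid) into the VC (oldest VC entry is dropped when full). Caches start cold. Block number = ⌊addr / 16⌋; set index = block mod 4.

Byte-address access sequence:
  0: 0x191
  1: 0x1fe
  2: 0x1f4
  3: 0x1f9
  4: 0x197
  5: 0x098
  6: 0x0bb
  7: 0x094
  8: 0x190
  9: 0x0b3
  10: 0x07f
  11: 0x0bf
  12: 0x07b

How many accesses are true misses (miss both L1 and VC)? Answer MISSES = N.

0: 0x191 (blk 25, set 1) → MISS  vc=[]
1: 0x1fe (blk 31, set 3) → MISS  vc=[]
2: 0x1f4 (blk 31, set 3) → L1-HIT  vc=[]
3: 0x1f9 (blk 31, set 3) → L1-HIT  vc=[]
4: 0x197 (blk 25, set 1) → L1-HIT  vc=[]
5: 0x98 (blk 9, set 1) → MISS  vc=[25]
6: 0xbb (blk 11, set 3) → MISS  vc=[25, 31]
7: 0x94 (blk 9, set 1) → L1-HIT  vc=[25, 31]
8: 0x190 (blk 25, set 1) → VC-HIT  vc=[9, 31]
9: 0xb3 (blk 11, set 3) → L1-HIT  vc=[9, 31]
10: 0x7f (blk 7, set 3) → MISS  vc=[9, 31, 11]
11: 0xbf (blk 11, set 3) → VC-HIT  vc=[9, 31, 7]
12: 0x7b (blk 7, set 3) → VC-HIT  vc=[9, 31, 11]

MISSES = 5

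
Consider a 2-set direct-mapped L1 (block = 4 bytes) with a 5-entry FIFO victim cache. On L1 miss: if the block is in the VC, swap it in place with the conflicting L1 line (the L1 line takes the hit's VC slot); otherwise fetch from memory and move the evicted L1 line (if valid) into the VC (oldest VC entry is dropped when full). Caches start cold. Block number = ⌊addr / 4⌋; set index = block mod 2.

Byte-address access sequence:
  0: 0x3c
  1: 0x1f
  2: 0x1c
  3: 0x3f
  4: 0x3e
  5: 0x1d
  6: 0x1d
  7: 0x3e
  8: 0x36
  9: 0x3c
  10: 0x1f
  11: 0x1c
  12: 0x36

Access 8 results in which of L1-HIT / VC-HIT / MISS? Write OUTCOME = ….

OUTCOME = MISS

#0 0x3c→b15/s1 MISS; vc=[]
#1 0x1f→b7/s1 MISS; vc=[15]
#2 0x1c→b7/s1 L1-HIT; vc=[15]
#3 0x3f→b15/s1 VC-HIT; vc=[7]
#4 0x3e→b15/s1 L1-HIT; vc=[7]
#5 0x1d→b7/s1 VC-HIT; vc=[15]
#6 0x1d→b7/s1 L1-HIT; vc=[15]
#7 0x3e→b15/s1 VC-HIT; vc=[7]
#8 0x36→b13/s1 MISS; vc=[7,15]
#9 0x3c→b15/s1 VC-HIT; vc=[7,13]
#10 0x1f→b7/s1 VC-HIT; vc=[15,13]
#11 0x1c→b7/s1 L1-HIT; vc=[15,13]
#12 0x36→b13/s1 VC-HIT; vc=[15,7]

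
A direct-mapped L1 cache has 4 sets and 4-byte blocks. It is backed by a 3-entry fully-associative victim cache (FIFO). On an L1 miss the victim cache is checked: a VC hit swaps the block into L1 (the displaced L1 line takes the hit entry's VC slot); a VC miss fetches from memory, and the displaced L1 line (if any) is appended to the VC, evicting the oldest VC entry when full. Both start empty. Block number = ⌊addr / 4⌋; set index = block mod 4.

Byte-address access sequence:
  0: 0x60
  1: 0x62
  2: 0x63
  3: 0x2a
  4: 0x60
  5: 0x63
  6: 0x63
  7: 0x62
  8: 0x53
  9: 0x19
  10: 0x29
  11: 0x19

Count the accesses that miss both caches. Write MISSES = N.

0: 0x60 (blk 24, set 0) → MISS  vc=[]
1: 0x62 (blk 24, set 0) → L1-HIT  vc=[]
2: 0x63 (blk 24, set 0) → L1-HIT  vc=[]
3: 0x2a (blk 10, set 2) → MISS  vc=[]
4: 0x60 (blk 24, set 0) → L1-HIT  vc=[]
5: 0x63 (blk 24, set 0) → L1-HIT  vc=[]
6: 0x63 (blk 24, set 0) → L1-HIT  vc=[]
7: 0x62 (blk 24, set 0) → L1-HIT  vc=[]
8: 0x53 (blk 20, set 0) → MISS  vc=[24]
9: 0x19 (blk 6, set 2) → MISS  vc=[24, 10]
10: 0x29 (blk 10, set 2) → VC-HIT  vc=[24, 6]
11: 0x19 (blk 6, set 2) → VC-HIT  vc=[24, 10]

MISSES = 4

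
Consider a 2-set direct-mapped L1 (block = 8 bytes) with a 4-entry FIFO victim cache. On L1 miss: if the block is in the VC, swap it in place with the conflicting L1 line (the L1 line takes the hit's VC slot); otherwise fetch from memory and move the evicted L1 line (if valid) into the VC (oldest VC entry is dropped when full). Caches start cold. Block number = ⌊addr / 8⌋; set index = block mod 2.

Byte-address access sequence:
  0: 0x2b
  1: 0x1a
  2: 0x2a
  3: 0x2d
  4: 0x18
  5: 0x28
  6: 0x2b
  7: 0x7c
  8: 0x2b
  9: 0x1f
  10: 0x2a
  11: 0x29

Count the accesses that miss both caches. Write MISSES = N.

MISSES = 3

#0 0x2b→b5/s1 MISS; vc=[]
#1 0x1a→b3/s1 MISS; vc=[5]
#2 0x2a→b5/s1 VC-HIT; vc=[3]
#3 0x2d→b5/s1 L1-HIT; vc=[3]
#4 0x18→b3/s1 VC-HIT; vc=[5]
#5 0x28→b5/s1 VC-HIT; vc=[3]
#6 0x2b→b5/s1 L1-HIT; vc=[3]
#7 0x7c→b15/s1 MISS; vc=[3,5]
#8 0x2b→b5/s1 VC-HIT; vc=[3,15]
#9 0x1f→b3/s1 VC-HIT; vc=[5,15]
#10 0x2a→b5/s1 VC-HIT; vc=[3,15]
#11 0x29→b5/s1 L1-HIT; vc=[3,15]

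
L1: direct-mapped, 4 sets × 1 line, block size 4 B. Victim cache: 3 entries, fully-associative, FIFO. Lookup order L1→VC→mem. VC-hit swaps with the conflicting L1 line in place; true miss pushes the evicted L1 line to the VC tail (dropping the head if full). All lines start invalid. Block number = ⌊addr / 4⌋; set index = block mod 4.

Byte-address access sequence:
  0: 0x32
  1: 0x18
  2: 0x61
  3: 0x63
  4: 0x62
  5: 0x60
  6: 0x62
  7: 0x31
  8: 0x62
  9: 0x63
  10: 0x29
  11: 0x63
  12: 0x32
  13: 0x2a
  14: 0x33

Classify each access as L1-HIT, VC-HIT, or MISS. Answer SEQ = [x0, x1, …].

  [0] addr=0x32 blk=12 s=0: MISS | VC []
  [1] addr=0x18 blk=6 s=2: MISS | VC []
  [2] addr=0x61 blk=24 s=0: MISS | VC [12]
  [3] addr=0x63 blk=24 s=0: L1-HIT | VC [12]
  [4] addr=0x62 blk=24 s=0: L1-HIT | VC [12]
  [5] addr=0x60 blk=24 s=0: L1-HIT | VC [12]
  [6] addr=0x62 blk=24 s=0: L1-HIT | VC [12]
  [7] addr=0x31 blk=12 s=0: VC-HIT | VC [24]
  [8] addr=0x62 blk=24 s=0: VC-HIT | VC [12]
  [9] addr=0x63 blk=24 s=0: L1-HIT | VC [12]
  [10] addr=0x29 blk=10 s=2: MISS | VC [12, 6]
  [11] addr=0x63 blk=24 s=0: L1-HIT | VC [12, 6]
  [12] addr=0x32 blk=12 s=0: VC-HIT | VC [24, 6]
  [13] addr=0x2a blk=10 s=2: L1-HIT | VC [24, 6]
  [14] addr=0x33 blk=12 s=0: L1-HIT | VC [24, 6]

SEQ = [MISS, MISS, MISS, L1-HIT, L1-HIT, L1-HIT, L1-HIT, VC-HIT, VC-HIT, L1-HIT, MISS, L1-HIT, VC-HIT, L1-HIT, L1-HIT]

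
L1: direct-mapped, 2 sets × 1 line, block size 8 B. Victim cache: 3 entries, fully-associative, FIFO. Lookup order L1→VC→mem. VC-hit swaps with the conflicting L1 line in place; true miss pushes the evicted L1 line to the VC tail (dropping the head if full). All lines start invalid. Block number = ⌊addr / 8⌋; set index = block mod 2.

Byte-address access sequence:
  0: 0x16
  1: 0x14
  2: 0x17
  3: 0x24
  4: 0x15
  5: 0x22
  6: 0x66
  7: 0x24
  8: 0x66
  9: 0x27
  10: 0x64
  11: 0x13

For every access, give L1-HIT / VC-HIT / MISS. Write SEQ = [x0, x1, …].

  [0] addr=0x16 blk=2 s=0: MISS | VC []
  [1] addr=0x14 blk=2 s=0: L1-HIT | VC []
  [2] addr=0x17 blk=2 s=0: L1-HIT | VC []
  [3] addr=0x24 blk=4 s=0: MISS | VC [2]
  [4] addr=0x15 blk=2 s=0: VC-HIT | VC [4]
  [5] addr=0x22 blk=4 s=0: VC-HIT | VC [2]
  [6] addr=0x66 blk=12 s=0: MISS | VC [2, 4]
  [7] addr=0x24 blk=4 s=0: VC-HIT | VC [2, 12]
  [8] addr=0x66 blk=12 s=0: VC-HIT | VC [2, 4]
  [9] addr=0x27 blk=4 s=0: VC-HIT | VC [2, 12]
  [10] addr=0x64 blk=12 s=0: VC-HIT | VC [2, 4]
  [11] addr=0x13 blk=2 s=0: VC-HIT | VC [12, 4]

SEQ = [MISS, L1-HIT, L1-HIT, MISS, VC-HIT, VC-HIT, MISS, VC-HIT, VC-HIT, VC-HIT, VC-HIT, VC-HIT]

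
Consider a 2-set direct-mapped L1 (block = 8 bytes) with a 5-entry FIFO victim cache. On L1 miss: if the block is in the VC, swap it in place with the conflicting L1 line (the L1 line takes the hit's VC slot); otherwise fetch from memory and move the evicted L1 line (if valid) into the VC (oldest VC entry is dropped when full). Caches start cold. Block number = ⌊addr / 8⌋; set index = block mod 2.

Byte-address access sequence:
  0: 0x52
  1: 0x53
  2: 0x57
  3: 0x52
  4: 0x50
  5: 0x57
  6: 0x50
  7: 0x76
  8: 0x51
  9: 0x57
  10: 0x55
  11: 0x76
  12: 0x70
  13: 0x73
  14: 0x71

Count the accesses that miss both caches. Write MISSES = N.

  [0] addr=0x52 blk=10 s=0: MISS | VC []
  [1] addr=0x53 blk=10 s=0: L1-HIT | VC []
  [2] addr=0x57 blk=10 s=0: L1-HIT | VC []
  [3] addr=0x52 blk=10 s=0: L1-HIT | VC []
  [4] addr=0x50 blk=10 s=0: L1-HIT | VC []
  [5] addr=0x57 blk=10 s=0: L1-HIT | VC []
  [6] addr=0x50 blk=10 s=0: L1-HIT | VC []
  [7] addr=0x76 blk=14 s=0: MISS | VC [10]
  [8] addr=0x51 blk=10 s=0: VC-HIT | VC [14]
  [9] addr=0x57 blk=10 s=0: L1-HIT | VC [14]
  [10] addr=0x55 blk=10 s=0: L1-HIT | VC [14]
  [11] addr=0x76 blk=14 s=0: VC-HIT | VC [10]
  [12] addr=0x70 blk=14 s=0: L1-HIT | VC [10]
  [13] addr=0x73 blk=14 s=0: L1-HIT | VC [10]
  [14] addr=0x71 blk=14 s=0: L1-HIT | VC [10]

MISSES = 2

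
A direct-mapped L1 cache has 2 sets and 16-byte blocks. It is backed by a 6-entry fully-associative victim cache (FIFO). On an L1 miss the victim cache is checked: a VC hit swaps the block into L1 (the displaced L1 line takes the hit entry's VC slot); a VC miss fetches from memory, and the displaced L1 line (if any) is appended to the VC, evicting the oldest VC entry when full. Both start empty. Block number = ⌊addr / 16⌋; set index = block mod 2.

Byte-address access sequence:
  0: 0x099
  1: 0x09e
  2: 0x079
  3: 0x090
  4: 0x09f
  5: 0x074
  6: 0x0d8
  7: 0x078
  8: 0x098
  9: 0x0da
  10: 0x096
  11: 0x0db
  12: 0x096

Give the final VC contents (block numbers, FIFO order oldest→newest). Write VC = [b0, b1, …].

VC = [7, 13]

#0 0x99→b9/s1 MISS; vc=[]
#1 0x9e→b9/s1 L1-HIT; vc=[]
#2 0x79→b7/s1 MISS; vc=[9]
#3 0x90→b9/s1 VC-HIT; vc=[7]
#4 0x9f→b9/s1 L1-HIT; vc=[7]
#5 0x74→b7/s1 VC-HIT; vc=[9]
#6 0xd8→b13/s1 MISS; vc=[9,7]
#7 0x78→b7/s1 VC-HIT; vc=[9,13]
#8 0x98→b9/s1 VC-HIT; vc=[7,13]
#9 0xda→b13/s1 VC-HIT; vc=[7,9]
#10 0x96→b9/s1 VC-HIT; vc=[7,13]
#11 0xdb→b13/s1 VC-HIT; vc=[7,9]
#12 0x96→b9/s1 VC-HIT; vc=[7,13]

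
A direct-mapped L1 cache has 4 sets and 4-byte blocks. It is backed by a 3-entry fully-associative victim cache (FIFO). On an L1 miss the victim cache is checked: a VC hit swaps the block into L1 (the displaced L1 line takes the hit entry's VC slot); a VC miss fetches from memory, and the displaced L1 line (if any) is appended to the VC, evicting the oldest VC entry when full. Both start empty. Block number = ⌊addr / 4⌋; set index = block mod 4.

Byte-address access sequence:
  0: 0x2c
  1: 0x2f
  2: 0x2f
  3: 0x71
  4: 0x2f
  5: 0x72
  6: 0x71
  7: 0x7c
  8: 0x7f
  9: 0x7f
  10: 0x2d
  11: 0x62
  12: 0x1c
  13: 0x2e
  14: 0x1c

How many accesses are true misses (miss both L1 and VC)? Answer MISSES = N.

MISSES = 5

#0 0x2c→b11/s3 MISS; vc=[]
#1 0x2f→b11/s3 L1-HIT; vc=[]
#2 0x2f→b11/s3 L1-HIT; vc=[]
#3 0x71→b28/s0 MISS; vc=[]
#4 0x2f→b11/s3 L1-HIT; vc=[]
#5 0x72→b28/s0 L1-HIT; vc=[]
#6 0x71→b28/s0 L1-HIT; vc=[]
#7 0x7c→b31/s3 MISS; vc=[11]
#8 0x7f→b31/s3 L1-HIT; vc=[11]
#9 0x7f→b31/s3 L1-HIT; vc=[11]
#10 0x2d→b11/s3 VC-HIT; vc=[31]
#11 0x62→b24/s0 MISS; vc=[31,28]
#12 0x1c→b7/s3 MISS; vc=[31,28,11]
#13 0x2e→b11/s3 VC-HIT; vc=[31,28,7]
#14 0x1c→b7/s3 VC-HIT; vc=[31,28,11]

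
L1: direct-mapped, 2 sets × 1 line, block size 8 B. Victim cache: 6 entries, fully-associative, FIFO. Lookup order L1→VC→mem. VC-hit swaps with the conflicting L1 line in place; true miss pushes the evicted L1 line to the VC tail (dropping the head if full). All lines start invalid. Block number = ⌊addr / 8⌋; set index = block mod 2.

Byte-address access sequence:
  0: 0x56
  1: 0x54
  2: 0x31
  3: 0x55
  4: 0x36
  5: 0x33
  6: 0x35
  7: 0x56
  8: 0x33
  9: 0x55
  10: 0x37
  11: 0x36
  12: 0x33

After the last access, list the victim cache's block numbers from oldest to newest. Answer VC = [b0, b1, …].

VC = [10]

#0 0x56→b10/s0 MISS; vc=[]
#1 0x54→b10/s0 L1-HIT; vc=[]
#2 0x31→b6/s0 MISS; vc=[10]
#3 0x55→b10/s0 VC-HIT; vc=[6]
#4 0x36→b6/s0 VC-HIT; vc=[10]
#5 0x33→b6/s0 L1-HIT; vc=[10]
#6 0x35→b6/s0 L1-HIT; vc=[10]
#7 0x56→b10/s0 VC-HIT; vc=[6]
#8 0x33→b6/s0 VC-HIT; vc=[10]
#9 0x55→b10/s0 VC-HIT; vc=[6]
#10 0x37→b6/s0 VC-HIT; vc=[10]
#11 0x36→b6/s0 L1-HIT; vc=[10]
#12 0x33→b6/s0 L1-HIT; vc=[10]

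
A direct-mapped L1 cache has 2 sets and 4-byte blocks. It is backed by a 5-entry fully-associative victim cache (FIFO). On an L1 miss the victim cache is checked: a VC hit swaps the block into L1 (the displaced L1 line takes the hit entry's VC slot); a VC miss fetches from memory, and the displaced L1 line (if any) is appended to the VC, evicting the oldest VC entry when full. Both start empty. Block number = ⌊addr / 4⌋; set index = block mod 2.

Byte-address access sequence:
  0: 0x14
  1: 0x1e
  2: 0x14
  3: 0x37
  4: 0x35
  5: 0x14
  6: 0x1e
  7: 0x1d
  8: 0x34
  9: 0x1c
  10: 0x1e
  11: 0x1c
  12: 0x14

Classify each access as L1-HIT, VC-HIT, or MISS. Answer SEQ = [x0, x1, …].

SEQ = [MISS, MISS, VC-HIT, MISS, L1-HIT, VC-HIT, VC-HIT, L1-HIT, VC-HIT, VC-HIT, L1-HIT, L1-HIT, VC-HIT]

  [0] addr=0x14 blk=5 s=1: MISS | VC []
  [1] addr=0x1e blk=7 s=1: MISS | VC [5]
  [2] addr=0x14 blk=5 s=1: VC-HIT | VC [7]
  [3] addr=0x37 blk=13 s=1: MISS | VC [7, 5]
  [4] addr=0x35 blk=13 s=1: L1-HIT | VC [7, 5]
  [5] addr=0x14 blk=5 s=1: VC-HIT | VC [7, 13]
  [6] addr=0x1e blk=7 s=1: VC-HIT | VC [5, 13]
  [7] addr=0x1d blk=7 s=1: L1-HIT | VC [5, 13]
  [8] addr=0x34 blk=13 s=1: VC-HIT | VC [5, 7]
  [9] addr=0x1c blk=7 s=1: VC-HIT | VC [5, 13]
  [10] addr=0x1e blk=7 s=1: L1-HIT | VC [5, 13]
  [11] addr=0x1c blk=7 s=1: L1-HIT | VC [5, 13]
  [12] addr=0x14 blk=5 s=1: VC-HIT | VC [7, 13]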